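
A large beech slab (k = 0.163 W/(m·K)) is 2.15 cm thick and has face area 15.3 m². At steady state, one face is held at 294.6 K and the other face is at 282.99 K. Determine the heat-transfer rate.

Q = kA·ΔT/L = 0.163 × 15.3 × |294.6 K − 282.99 K| / 0.0215 = 1350 W

Q = 1350 W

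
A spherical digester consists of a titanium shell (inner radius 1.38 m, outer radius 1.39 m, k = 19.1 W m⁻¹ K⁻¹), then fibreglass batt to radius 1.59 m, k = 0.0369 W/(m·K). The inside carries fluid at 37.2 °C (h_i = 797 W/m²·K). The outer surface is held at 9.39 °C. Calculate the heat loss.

Q = 142 W

Resistance network (inner→outer):
  R_conv,in = 1/(4πr²h) = 1/(4π·1.38²·797) = 5.243×10^-5 K/W
  R_titanium = (1/1.38 − 1/1.39)/(4πk) = 0.005213/(4π·19.1) = 2.172×10^-5 K/W
  R_fibreglass batt = (1/1.39 − 1/1.59)/(4πk) = 0.09049/(4π·0.0369) = 0.1952 K/W
ΣR = 5.243×10^-5 + 2.172×10^-5 + 0.1952 = 0.1953 K/W
Q = ΔT/ΣR = (37.2 °C − 9.39 °C)/0.1953 = 142 W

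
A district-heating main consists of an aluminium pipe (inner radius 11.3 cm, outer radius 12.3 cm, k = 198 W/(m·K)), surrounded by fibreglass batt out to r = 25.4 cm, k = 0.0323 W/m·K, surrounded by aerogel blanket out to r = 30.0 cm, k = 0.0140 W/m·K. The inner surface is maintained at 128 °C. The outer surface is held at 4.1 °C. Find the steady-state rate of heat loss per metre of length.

Q' = 22.7 W/m

Series thermal resistances, inner to outer:
  R'_aluminium = ln(0.123/0.113)/(2πk) = 0.08480/(2π·198) = 6.816×10^-5 m·K/W
  R'_fibreglass batt = ln(0.254/0.123)/(2πk) = 0.7251/(2π·0.0323) = 3.573 m·K/W
  R'_aerogel blanket = ln(0.300/0.254)/(2πk) = 0.1664/(2π·0.0140) = 1.892 m·K/W
ΣR = 6.816×10^-5 + 3.573 + 1.892 = 5.465 m·K/W
Q' = ΔT/ΣR = (128 °C − 4.1 °C)/5.465 = 22.7 W/m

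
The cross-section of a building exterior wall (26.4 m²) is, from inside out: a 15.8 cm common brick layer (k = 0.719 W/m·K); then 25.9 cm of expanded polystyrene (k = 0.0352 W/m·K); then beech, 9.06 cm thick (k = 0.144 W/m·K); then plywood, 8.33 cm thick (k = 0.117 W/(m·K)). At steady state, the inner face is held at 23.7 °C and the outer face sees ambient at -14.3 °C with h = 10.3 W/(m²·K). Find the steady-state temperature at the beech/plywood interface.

Series thermal resistances, inner to outer:
  R_common brick = L/(kA) = 0.158/(0.719·26.4) = 0.008324 K/W
  R_expanded polystyrene = L/(kA) = 0.259/(0.0352·26.4) = 0.2787 K/W
  R_beech = L/(kA) = 0.0906/(0.144·26.4) = 0.02383 K/W
  R_plywood = L/(kA) = 0.0833/(0.117·26.4) = 0.02697 K/W
  R_conv,out = 1/(hA) = 1/(10.3·26.4) = 0.003678 K/W
ΣR = 0.008324 + 0.2787 + 0.02383 + 0.02697 + 0.003678 = 0.3415 K/W
Q = ΔT/ΣR = (23.7 °C − -14.3 °C)/0.3415 = 111.3 W
From the inner boundary to the beech/plywood interface, ΣR_partial = 0.3109 K/W.
T_interface = T_in − Q·ΣR_partial = 23.7 °C − (111.3)(0.3109) = -10.9 °C

T = -10.9 °C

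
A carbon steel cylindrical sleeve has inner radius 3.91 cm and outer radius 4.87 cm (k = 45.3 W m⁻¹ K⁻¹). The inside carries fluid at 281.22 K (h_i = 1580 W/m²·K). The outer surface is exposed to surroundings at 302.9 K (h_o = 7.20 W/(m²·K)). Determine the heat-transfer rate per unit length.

Resistance network (inner→outer):
  R'_conv,in = 1/(2πr h) = 1/(2π·0.0391·1580) = 0.002576 m·K/W
  R'_carbon steel = ln(0.0487/0.0391)/(2πk) = 0.2196/(2π·45.3) = 7.714×10^-4 m·K/W
  R'_conv,out = 1/(2πr h) = 1/(2π·0.0487·7.20) = 0.4539 m·K/W
ΣR = 0.002576 + 7.714×10^-4 + 0.4539 = 0.4572 m·K/W
Q' = ΔT/ΣR = (281.22 K − 302.9 K)/0.4572 = -47.4 W/m
(Negative Q' ⇒ heat flows inward; heat gain = 47.4 W/m.)

Q' = 47.4 W/m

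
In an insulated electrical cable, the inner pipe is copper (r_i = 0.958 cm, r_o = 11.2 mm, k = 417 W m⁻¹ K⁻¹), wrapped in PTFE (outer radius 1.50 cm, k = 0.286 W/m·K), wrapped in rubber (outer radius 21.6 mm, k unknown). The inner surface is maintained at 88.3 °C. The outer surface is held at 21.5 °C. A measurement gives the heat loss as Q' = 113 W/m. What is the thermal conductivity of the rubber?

k = 0.135 W/m·K

ΣR = ΔT/Q' = |88.3 − 21.5|/113 = 0.5912 m·K/W
Known resistances:
  R'_copper = ln(0.0112/0.00958)/(2πk) = 0.1562/(2π·417) = 5.963×10^-5 m·K/W
  R'_PTFE = ln(0.0150/0.0112)/(2πk) = 0.2921/(2π·0.286) = 0.1626 m·K/W
R_rubber = ΣR − ΣR_known = 0.5912 − 0.1627 = 0.4285 m·K/W
ln(r₂/r₁)/(2πk) = 0.4285 ⇒ k = 0.3646/(2π·0.4285) = 0.135 W/m·K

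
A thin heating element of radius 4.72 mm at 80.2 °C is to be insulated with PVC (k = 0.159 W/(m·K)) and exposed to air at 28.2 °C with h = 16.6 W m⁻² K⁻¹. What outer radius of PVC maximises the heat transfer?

For a cylinder, r_cr = k_ins/h = 0.159/16.6 = 0.00958 m = 0.958 cm

r_cr = 0.958 cm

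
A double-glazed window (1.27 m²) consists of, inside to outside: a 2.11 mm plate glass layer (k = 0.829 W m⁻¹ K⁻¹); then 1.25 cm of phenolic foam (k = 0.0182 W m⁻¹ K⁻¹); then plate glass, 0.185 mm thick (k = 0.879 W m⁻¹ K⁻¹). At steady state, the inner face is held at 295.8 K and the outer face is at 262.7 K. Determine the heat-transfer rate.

Q = 61.0 W

Series thermal resistances, inner to outer:
  R_plate glass = L/(kA) = 0.00211/(0.829·1.27) = 0.002004 K/W
  R_phenolic foam = L/(kA) = 0.0125/(0.0182·1.27) = 0.5408 K/W
  R_plate glass = L/(kA) = 1.85×10^-4/(0.879·1.27) = 1.657×10^-4 K/W
ΣR = 0.002004 + 0.5408 + 1.657×10^-4 = 0.5430 K/W
Q = ΔT/ΣR = (295.8 K − 262.7 K)/0.5430 = 61.0 W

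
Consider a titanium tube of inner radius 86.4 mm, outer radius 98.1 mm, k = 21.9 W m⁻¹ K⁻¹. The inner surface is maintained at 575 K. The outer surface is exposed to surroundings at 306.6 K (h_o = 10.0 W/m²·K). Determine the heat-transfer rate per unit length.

Q' = 1650 W/m

Treat each layer as a resistance in series:
  R'_titanium = ln(0.0981/0.0864)/(2πk) = 0.1270/(2π·21.9) = 9.230×10^-4 m·K/W
  R'_conv,out = 1/(2πr h) = 1/(2π·0.0981·10.0) = 0.1622 m·K/W
ΣR = 9.230×10^-4 + 0.1622 = 0.1631 m·K/W
Q' = ΔT/ΣR = (575 K − 306.6 K)/0.1631 = 1650 W/m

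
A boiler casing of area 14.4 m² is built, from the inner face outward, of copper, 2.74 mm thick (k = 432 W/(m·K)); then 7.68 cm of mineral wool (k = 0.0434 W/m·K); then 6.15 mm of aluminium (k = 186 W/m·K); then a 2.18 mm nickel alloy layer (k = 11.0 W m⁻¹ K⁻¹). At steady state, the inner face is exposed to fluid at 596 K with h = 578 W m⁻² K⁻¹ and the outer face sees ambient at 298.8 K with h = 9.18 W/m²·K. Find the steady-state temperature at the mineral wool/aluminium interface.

Resistance network (inner→outer):
  R_conv,in = 1/(hA) = 1/(578·14.4) = 1.201×10^-4 K/W
  R_copper = L/(kA) = 0.00274/(432·14.4) = 4.405×10^-7 K/W
  R_mineral wool = L/(kA) = 0.0768/(0.0434·14.4) = 0.1229 K/W
  R_aluminium = L/(kA) = 0.00615/(186·14.4) = 2.296×10^-6 K/W
  R_nickel alloy = L/(kA) = 0.00218/(11.0·14.4) = 1.376×10^-5 K/W
  R_conv,out = 1/(hA) = 1/(9.18·14.4) = 0.007565 K/W
ΣR = 1.201×10^-4 + 4.405×10^-7 + 0.1229 + 2.296×10^-6 + 1.376×10^-5 + 0.007565 = 0.1306 K/W
Q = ΔT/ΣR = (596 K − 298.8 K)/0.1306 = 2276 W
From the inner boundary to the mineral wool/aluminium interface, ΣR_partial = 0.1230 K/W.
T_interface = T_in − Q·ΣR_partial = 596 K − (2276)(0.1230) = 316.1 K

T = 316.1 K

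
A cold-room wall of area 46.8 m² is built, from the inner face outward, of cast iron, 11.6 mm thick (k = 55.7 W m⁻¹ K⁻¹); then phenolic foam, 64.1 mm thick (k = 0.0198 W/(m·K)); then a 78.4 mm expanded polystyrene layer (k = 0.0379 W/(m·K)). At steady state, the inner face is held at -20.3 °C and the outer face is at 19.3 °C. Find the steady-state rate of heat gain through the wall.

Q = 349 W

Resistance network (inner→outer):
  R_cast iron = L/(kA) = 0.0116/(55.7·46.8) = 4.450×10^-6 K/W
  R_phenolic foam = L/(kA) = 0.0641/(0.0198·46.8) = 0.06917 K/W
  R_expanded polystyrene = L/(kA) = 0.0784/(0.0379·46.8) = 0.04420 K/W
ΣR = 4.450×10^-6 + 0.06917 + 0.04420 = 0.1134 K/W
Q = ΔT/ΣR = (-20.3 °C − 19.3 °C)/0.1134 = -349 W
(Negative Q ⇒ heat flows inward; heat gain = 349 W.)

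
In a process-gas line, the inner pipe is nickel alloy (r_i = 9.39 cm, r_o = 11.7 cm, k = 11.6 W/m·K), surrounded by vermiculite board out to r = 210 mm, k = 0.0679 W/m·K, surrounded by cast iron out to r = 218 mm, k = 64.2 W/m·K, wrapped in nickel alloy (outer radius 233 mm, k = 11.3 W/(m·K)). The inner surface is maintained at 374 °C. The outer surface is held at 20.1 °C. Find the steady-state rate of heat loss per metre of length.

Treat each layer as a resistance in series:
  R'_nickel alloy = ln(0.117/0.0939)/(2πk) = 0.2199/(2π·11.6) = 0.003018 m·K/W
  R'_vermiculite board = ln(0.210/0.117)/(2πk) = 0.5849/(2π·0.0679) = 1.371 m·K/W
  R'_cast iron = ln(0.218/0.210)/(2πk) = 0.03739/(2π·64.2) = 9.269×10^-5 m·K/W
  R'_nickel alloy = ln(0.233/0.218)/(2πk) = 0.06654/(2π·11.3) = 9.372×10^-4 m·K/W
ΣR = 0.003018 + 1.371 + 9.269×10^-5 + 9.372×10^-4 = 1.375 m·K/W
Q' = ΔT/ΣR = (374 °C − 20.1 °C)/1.375 = 257 W/m

Q' = 257 W/m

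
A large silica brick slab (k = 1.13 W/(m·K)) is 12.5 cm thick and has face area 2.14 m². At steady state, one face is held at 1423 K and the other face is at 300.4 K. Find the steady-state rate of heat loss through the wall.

Q = 21.7 kW

Q = kA·ΔT/L = 1.13 × 2.14 × |1423 K − 300.4 K| / 0.125 = 21700 W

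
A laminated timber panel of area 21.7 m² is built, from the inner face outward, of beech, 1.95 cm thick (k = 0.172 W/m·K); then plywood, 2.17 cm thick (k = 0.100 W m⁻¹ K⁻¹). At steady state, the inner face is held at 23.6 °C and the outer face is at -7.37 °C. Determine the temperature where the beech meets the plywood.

T = 13.0 °C

Resistance network (inner→outer):
  R_beech = L/(kA) = 0.0195/(0.172·21.7) = 0.005225 K/W
  R_plywood = L/(kA) = 0.0217/(0.100·21.7) = 0.01000 K/W
ΣR = 0.005225 + 0.01000 = 0.01522 K/W
Q = ΔT/ΣR = (23.6 °C − -7.37 °C)/0.01522 = 2035 W
From the inner boundary to the beech/plywood interface, ΣR_partial = 0.005225 K/W.
T_interface = T_in − Q·ΣR_partial = 23.6 °C − (2035)(0.005225) = 13.0 °C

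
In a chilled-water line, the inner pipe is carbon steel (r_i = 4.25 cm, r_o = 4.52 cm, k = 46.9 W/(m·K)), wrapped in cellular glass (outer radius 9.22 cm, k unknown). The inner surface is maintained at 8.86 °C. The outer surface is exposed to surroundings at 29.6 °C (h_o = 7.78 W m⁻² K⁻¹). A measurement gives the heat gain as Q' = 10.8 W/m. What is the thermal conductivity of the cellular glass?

ΣR = ΔT/Q' = |8.86 − 29.6|/10.8 = 1.920 m·K/W
Known resistances:
  R'_carbon steel = ln(0.0452/0.0425)/(2πk) = 0.06159/(2π·46.9) = 2.090×10^-4 m·K/W
  R'_conv,out = 1/(2πr h) = 1/(2π·0.0922·7.78) = 0.2219 m·K/W
R_cellular glass = ΣR − ΣR_known = 1.920 − 0.2221 = 1.698 m·K/W
ln(r₂/r₁)/(2πk) = 1.698 ⇒ k = 0.7129/(2π·1.698) = 0.0668 W/m·K

k = 0.0668 W/m·K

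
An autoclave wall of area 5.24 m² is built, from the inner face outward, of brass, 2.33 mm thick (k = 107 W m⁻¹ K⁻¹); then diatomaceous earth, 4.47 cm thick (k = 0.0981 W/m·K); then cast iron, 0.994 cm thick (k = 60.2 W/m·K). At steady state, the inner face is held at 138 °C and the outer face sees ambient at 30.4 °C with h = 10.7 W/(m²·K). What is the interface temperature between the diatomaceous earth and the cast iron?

Resistance network (inner→outer):
  R_brass = L/(kA) = 0.00233/(107·5.24) = 4.156×10^-6 K/W
  R_diatomaceous earth = L/(kA) = 0.0447/(0.0981·5.24) = 0.08696 K/W
  R_cast iron = L/(kA) = 0.00994/(60.2·5.24) = 3.151×10^-5 K/W
  R_conv,out = 1/(hA) = 1/(10.7·5.24) = 0.01784 K/W
ΣR = 4.156×10^-6 + 0.08696 + 3.151×10^-5 + 0.01784 = 0.1048 K/W
Q = ΔT/ΣR = (138 °C − 30.4 °C)/0.1048 = 1027 W
From the inner boundary to the diatomaceous earth/cast iron interface, ΣR_partial = 0.08696 K/W.
T_interface = T_in − Q·ΣR_partial = 138 °C − (1027)(0.08696) = 48.7 °C

T = 48.7 °C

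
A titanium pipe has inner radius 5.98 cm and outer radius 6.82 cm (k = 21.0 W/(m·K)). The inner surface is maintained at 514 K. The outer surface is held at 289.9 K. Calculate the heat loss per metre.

Q' = 2πk·ΔT/ln(r₂/r₁) = 2π × 21.0 × 224.1 / ln(0.0682/0.0598) = 2.25×10^5 W/m

Q' = 225 kW/m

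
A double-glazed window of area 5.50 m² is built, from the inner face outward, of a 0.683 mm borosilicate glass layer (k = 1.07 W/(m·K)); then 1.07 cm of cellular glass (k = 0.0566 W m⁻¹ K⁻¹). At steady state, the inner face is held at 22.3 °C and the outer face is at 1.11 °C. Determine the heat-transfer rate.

Resistance network (inner→outer):
  R_borosilicate glass = L/(kA) = 6.83×10^-4/(1.07·5.50) = 1.161×10^-4 K/W
  R_cellular glass = L/(kA) = 0.0107/(0.0566·5.50) = 0.03437 K/W
ΣR = 1.161×10^-4 + 0.03437 = 0.03449 K/W
Q = ΔT/ΣR = (22.3 °C − 1.11 °C)/0.03449 = 614 W

Q = 614 W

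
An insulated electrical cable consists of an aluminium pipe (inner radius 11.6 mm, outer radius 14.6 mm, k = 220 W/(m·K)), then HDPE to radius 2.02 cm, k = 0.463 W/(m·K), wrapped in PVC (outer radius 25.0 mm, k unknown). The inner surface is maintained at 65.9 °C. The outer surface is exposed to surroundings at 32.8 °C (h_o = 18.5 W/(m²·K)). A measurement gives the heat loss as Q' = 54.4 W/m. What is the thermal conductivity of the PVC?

k = 0.222 W/m·K

ΣR = ΔT/Q' = |65.9 − 32.8|/54.4 = 0.6085 m·K/W
Known resistances:
  R'_aluminium = ln(0.0146/0.0116)/(2πk) = 0.2300/(2π·220) = 1.664×10^-4 m·K/W
  R'_HDPE = ln(0.0202/0.0146)/(2πk) = 0.3247/(2π·0.463) = 0.1116 m·K/W
  R'_conv,out = 1/(2πr h) = 1/(2π·0.0250·18.5) = 0.3441 m·K/W
R_PVC = ΣR − ΣR_known = 0.6085 − 0.4559 = 0.1526 m·K/W
ln(r₂/r₁)/(2πk) = 0.1526 ⇒ k = 0.2132/(2π·0.1526) = 0.222 W/m·K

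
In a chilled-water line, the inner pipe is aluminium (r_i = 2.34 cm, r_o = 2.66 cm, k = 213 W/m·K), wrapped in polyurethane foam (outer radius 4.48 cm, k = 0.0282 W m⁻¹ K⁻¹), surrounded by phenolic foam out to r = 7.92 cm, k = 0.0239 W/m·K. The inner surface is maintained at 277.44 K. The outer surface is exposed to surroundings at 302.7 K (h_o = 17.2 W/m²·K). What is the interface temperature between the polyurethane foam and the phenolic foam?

Series thermal resistances, inner to outer:
  R'_aluminium = ln(0.0266/0.0234)/(2πk) = 0.1282/(2π·213) = 9.577×10^-5 m·K/W
  R'_polyurethane foam = ln(0.0448/0.0266)/(2πk) = 0.5213/(2π·0.0282) = 2.942 m·K/W
  R'_phenolic foam = ln(0.0792/0.0448)/(2πk) = 0.5698/(2π·0.0239) = 3.794 m·K/W
  R'_conv,out = 1/(2πr h) = 1/(2π·0.0792·17.2) = 0.1168 m·K/W
ΣR = 9.577×10^-5 + 2.942 + 3.794 + 0.1168 = 6.853 m·K/W
Q' = ΔT/ΣR = (277.44 K − 302.7 K)/6.853 = -3.686 W/m
From the inner boundary to the polyurethane foam/phenolic foam interface, ΣR_partial = 2.942 m·K/W.
T_interface = T_in − Q'·ΣR_partial = 277.44 K − (-3.686)(2.942) = 288.3 K

T = 288.3 K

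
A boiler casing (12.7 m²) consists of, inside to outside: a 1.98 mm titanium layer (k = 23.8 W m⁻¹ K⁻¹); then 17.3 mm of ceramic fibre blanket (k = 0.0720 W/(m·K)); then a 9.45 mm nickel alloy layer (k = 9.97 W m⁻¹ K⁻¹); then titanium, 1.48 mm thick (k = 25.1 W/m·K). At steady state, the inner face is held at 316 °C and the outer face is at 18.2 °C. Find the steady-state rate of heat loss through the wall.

Q = 15700 W

Resistance network (inner→outer):
  R_titanium = L/(kA) = 0.00198/(23.8·12.7) = 6.551×10^-6 K/W
  R_ceramic fibre blanket = L/(kA) = 0.0173/(0.0720·12.7) = 0.01892 K/W
  R_nickel alloy = L/(kA) = 0.00945/(9.97·12.7) = 7.463×10^-5 K/W
  R_titanium = L/(kA) = 0.00148/(25.1·12.7) = 4.643×10^-6 K/W
ΣR = 6.551×10^-6 + 0.01892 + 7.463×10^-5 + 4.643×10^-6 = 0.01901 K/W
Q = ΔT/ΣR = (316 °C − 18.2 °C)/0.01901 = 15700 W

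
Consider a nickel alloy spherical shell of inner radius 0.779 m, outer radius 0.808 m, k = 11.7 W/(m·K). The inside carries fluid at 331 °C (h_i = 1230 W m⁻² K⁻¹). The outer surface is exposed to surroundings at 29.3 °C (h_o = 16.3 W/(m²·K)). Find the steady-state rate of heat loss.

Q = 38.2 kW

Treat each layer as a resistance in series:
  R_conv,in = 1/(4πr²h) = 1/(4π·0.779²·1230) = 1.066×10^-4 K/W
  R_nickel alloy = (1/0.779 − 1/0.808)/(4πk) = 0.04607/(4π·11.7) = 3.134×10^-4 K/W
  R_conv,out = 1/(4πr²h) = 1/(4π·0.808²·16.3) = 0.007478 K/W
ΣR = 1.066×10^-4 + 3.134×10^-4 + 0.007478 = 0.007898 K/W
Q = ΔT/ΣR = (331 °C − 29.3 °C)/0.007898 = 38200 W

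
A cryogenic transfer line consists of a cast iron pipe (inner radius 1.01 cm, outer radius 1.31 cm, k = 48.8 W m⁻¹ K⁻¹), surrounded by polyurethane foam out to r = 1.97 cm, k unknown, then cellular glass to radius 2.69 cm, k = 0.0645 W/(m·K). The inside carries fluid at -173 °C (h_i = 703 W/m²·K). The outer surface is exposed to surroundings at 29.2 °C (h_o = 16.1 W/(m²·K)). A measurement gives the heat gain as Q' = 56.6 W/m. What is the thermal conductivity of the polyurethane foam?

k = 0.0269 W/m·K

ΣR = ΔT/Q' = |-173 − 29.2|/56.6 = 3.572 m·K/W
Known resistances:
  R'_conv,in = 1/(2πr h) = 1/(2π·0.0101·703) = 0.02242 m·K/W
  R'_cast iron = ln(0.0131/0.0101)/(2πk) = 0.2601/(2π·48.8) = 8.482×10^-4 m·K/W
  R'_cellular glass = ln(0.0269/0.0197)/(2πk) = 0.3115/(2π·0.0645) = 0.7687 m·K/W
  R'_conv,out = 1/(2πr h) = 1/(2π·0.0269·16.1) = 0.3675 m·K/W
R_polyurethane foam = ΣR − ΣR_known = 3.572 − 1.159 = 2.413 m·K/W
ln(r₂/r₁)/(2πk) = 2.413 ⇒ k = 0.4080/(2π·2.413) = 0.0269 W/m·K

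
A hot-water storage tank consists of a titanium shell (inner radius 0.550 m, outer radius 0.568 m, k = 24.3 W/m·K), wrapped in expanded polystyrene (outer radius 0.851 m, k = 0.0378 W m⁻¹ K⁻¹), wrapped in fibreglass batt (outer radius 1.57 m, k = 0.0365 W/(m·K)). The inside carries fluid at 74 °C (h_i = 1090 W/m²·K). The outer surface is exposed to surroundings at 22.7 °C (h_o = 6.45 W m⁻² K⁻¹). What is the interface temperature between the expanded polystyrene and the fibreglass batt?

Treat each layer as a resistance in series:
  R_conv,in = 1/(4πr²h) = 1/(4π·0.550²·1090) = 2.413×10^-4 K/W
  R_titanium = (1/0.550 − 1/0.568)/(4πk) = 0.05762/(4π·24.3) = 1.887×10^-4 K/W
  R_expanded polystyrene = (1/0.568 − 1/0.851)/(4πk) = 0.5855/(4π·0.0378) = 1.233 K/W
  R_fibreglass batt = (1/0.851 − 1/1.57)/(4πk) = 0.5381/(4π·0.0365) = 1.173 K/W
  R_conv,out = 1/(4πr²h) = 1/(4π·1.57²·6.45) = 0.005005 K/W
ΣR = 2.413×10^-4 + 1.887×10^-4 + 1.233 + 1.173 + 0.005005 = 2.411 K/W
Q = ΔT/ΣR = (74 °C − 22.7 °C)/2.411 = 21.28 W
From the inner boundary to the expanded polystyrene/fibreglass batt interface, ΣR_partial = 1.233 K/W.
T_interface = T_in − Q·ΣR_partial = 74 °C − (21.28)(1.233) = 47.8 °C

T = 47.8 °C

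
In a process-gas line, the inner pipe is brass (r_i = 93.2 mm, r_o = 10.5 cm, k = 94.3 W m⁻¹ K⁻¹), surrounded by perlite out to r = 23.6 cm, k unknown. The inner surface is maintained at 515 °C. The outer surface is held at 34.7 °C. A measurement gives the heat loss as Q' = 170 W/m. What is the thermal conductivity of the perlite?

ΣR = ΔT/Q' = |515 − 34.7|/170 = 2.825 m·K/W
Known resistances:
  R'_brass = ln(0.105/0.0932)/(2πk) = 0.1192/(2π·94.3) = 2.012×10^-4 m·K/W
R_perlite = ΣR − ΣR_known = 2.825 − 2.012×10^-4 = 2.825 m·K/W
ln(r₂/r₁)/(2πk) = 2.825 ⇒ k = 0.8099/(2π·2.825) = 0.0456 W/m·K

k = 0.0456 W/m·K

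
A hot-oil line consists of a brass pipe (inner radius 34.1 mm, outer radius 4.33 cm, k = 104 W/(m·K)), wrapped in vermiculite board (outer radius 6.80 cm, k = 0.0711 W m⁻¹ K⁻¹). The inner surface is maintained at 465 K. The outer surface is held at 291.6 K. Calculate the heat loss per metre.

Q' = 172 W/m

Treat each layer as a resistance in series:
  R'_brass = ln(0.0433/0.0341)/(2πk) = 0.2389/(2π·104) = 3.655×10^-4 m·K/W
  R'_vermiculite board = ln(0.0680/0.0433)/(2πk) = 0.4514/(2π·0.0711) = 1.010 m·K/W
ΣR = 3.655×10^-4 + 1.010 = 1.010 m·K/W
Q' = ΔT/ΣR = (465 K − 291.6 K)/1.010 = 172 W/m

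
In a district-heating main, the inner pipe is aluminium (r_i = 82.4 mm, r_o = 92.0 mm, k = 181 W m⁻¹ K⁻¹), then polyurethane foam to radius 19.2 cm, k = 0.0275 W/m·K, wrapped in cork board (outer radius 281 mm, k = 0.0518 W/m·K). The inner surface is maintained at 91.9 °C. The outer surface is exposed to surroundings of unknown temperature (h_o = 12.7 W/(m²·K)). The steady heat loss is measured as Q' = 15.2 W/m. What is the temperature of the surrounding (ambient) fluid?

Sum the resistances:
  R'_aluminium = ln(0.0920/0.0824)/(2πk) = 0.1102/(2π·181) = 9.690×10^-5 m·K/W
  R'_polyurethane foam = ln(0.192/0.0920)/(2πk) = 0.7357/(2π·0.0275) = 4.258 m·K/W
  R'_cork board = ln(0.281/0.192)/(2πk) = 0.3809/(2π·0.0518) = 1.170 m·K/W
  R'_conv,out = 1/(2πr h) = 1/(2π·0.281·12.7) = 0.04460 m·K/W
ΣR = 5.473 m·K/W
ΔT = Q'·ΣR = 15.2 × 5.473 = 83.19 K
Heat flows outward, so T_out = T_in − ΔT = 91.9 − 83.19 = 8.71 °C

T_out = 8.71 °C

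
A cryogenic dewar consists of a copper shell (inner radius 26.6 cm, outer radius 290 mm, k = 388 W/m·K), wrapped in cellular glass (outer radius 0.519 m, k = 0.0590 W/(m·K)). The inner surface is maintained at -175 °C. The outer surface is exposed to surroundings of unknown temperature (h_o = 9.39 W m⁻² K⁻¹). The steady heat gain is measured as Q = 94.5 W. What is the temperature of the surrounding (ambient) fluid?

T_out = 21.9 °C

Sum the resistances:
  R_copper = (1/0.266 − 1/0.290)/(4πk) = 0.3111/(4π·388) = 6.381×10^-5 K/W
  R_cellular glass = (1/0.290 − 1/0.519)/(4πk) = 1.521/(4π·0.0590) = 2.052 K/W
  R_conv,out = 1/(4πr²h) = 1/(4π·0.519²·9.39) = 0.03146 K/W
ΣR = 2.084 K/W
ΔT = Q·ΣR = 94.5 × 2.084 = 196.9 K
Heat flows inward, so T_out = T_in + ΔT = -175 + 196.9 = 21.9 °C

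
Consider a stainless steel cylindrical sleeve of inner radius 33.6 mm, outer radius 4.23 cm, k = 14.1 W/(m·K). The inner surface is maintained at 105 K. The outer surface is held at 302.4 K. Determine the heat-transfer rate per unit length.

Q' = 75.9 kW/m

Q' = 2πk·ΔT/ln(r₂/r₁) = 2π × 14.1 × 197.4 / ln(0.0423/0.0336) = 75900 W/m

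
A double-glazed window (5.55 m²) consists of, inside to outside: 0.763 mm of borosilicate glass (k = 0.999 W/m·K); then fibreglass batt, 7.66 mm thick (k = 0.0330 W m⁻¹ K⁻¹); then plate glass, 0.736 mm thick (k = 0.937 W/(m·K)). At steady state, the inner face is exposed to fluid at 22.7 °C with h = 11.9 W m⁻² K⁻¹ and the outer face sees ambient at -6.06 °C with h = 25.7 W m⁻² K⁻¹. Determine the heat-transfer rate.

Q = 448 W

Treat each layer as a resistance in series:
  R_conv,in = 1/(hA) = 1/(11.9·5.55) = 0.01514 K/W
  R_borosilicate glass = L/(kA) = 7.63×10^-4/(0.999·5.55) = 1.376×10^-4 K/W
  R_fibreglass batt = L/(kA) = 0.00766/(0.0330·5.55) = 0.04182 K/W
  R_plate glass = L/(kA) = 7.36×10^-4/(0.937·5.55) = 1.415×10^-4 K/W
  R_conv,out = 1/(hA) = 1/(25.7·5.55) = 0.007011 K/W
ΣR = 0.01514 + 1.376×10^-4 + 0.04182 + 1.415×10^-4 + 0.007011 = 0.06425 K/W
Q = ΔT/ΣR = (22.7 °C − -6.06 °C)/0.06425 = 448 W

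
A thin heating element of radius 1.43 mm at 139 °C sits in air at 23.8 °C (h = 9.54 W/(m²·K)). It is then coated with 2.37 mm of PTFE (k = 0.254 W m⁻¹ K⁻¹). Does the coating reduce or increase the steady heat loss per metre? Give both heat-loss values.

Critical radius for a cylinder: r_cr = k/h = 0.0266 m = 2.66 cm.
Outer radius after coating: r₂ = 0.00143 + 0.00237 = 0.00380 m.
Since r₁ < r_cr and r₂ ≤ r_cr, the coating moves toward the maximum at r_cr — heat loss rises.
Bare: R = 1/(2πr₁h) = 11.67 m·K/W; Q = 115.2/11.67 = 9.87 W/m.
Coated: R = R_cond + R_conv = 5.003 m·K/W; Q = 115.2/5.003 = 23.0 W/m.

increases: 9.87 → 23.0 W/m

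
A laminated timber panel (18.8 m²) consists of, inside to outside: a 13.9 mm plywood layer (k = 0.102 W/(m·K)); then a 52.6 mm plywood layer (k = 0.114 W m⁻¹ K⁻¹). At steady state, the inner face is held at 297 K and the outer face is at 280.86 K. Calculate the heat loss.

Q = 508 W

Treat each layer as a resistance in series:
  R_plywood = L/(kA) = 0.0139/(0.102·18.8) = 0.007249 K/W
  R_plywood = L/(kA) = 0.0526/(0.114·18.8) = 0.02454 K/W
ΣR = 0.007249 + 0.02454 = 0.03179 K/W
Q = ΔT/ΣR = (297 K − 280.86 K)/0.03179 = 508 W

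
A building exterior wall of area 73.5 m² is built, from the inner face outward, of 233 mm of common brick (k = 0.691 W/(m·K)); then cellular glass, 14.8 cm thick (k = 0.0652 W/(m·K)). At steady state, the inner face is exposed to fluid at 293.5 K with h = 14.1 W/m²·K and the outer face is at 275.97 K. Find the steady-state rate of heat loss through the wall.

Treat each layer as a resistance in series:
  R_conv,in = 1/(hA) = 1/(14.1·73.5) = 9.649×10^-4 K/W
  R_common brick = L/(kA) = 0.233/(0.691·73.5) = 0.004588 K/W
  R_cellular glass = L/(kA) = 0.148/(0.0652·73.5) = 0.03088 K/W
ΣR = 9.649×10^-4 + 0.004588 + 0.03088 = 0.03643 K/W
Q = ΔT/ΣR = (293.5 K − 275.97 K)/0.03643 = 481 W

Q = 481 W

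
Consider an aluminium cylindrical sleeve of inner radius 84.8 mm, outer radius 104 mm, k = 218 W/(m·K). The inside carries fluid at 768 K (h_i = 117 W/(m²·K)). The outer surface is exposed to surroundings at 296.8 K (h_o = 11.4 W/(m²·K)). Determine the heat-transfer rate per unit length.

Q' = 3.13 kW/m

Treat each layer as a resistance in series:
  R'_conv,in = 1/(2πr h) = 1/(2π·0.0848·117) = 0.01604 m·K/W
  R'_aluminium = ln(0.104/0.0848)/(2πk) = 0.2041/(2π·218) = 1.490×10^-4 m·K/W
  R'_conv,out = 1/(2πr h) = 1/(2π·0.104·11.4) = 0.1342 m·K/W
ΣR = 0.01604 + 1.490×10^-4 + 0.1342 = 0.1504 m·K/W
Q' = ΔT/ΣR = (768 K − 296.8 K)/0.1504 = 3130 W/m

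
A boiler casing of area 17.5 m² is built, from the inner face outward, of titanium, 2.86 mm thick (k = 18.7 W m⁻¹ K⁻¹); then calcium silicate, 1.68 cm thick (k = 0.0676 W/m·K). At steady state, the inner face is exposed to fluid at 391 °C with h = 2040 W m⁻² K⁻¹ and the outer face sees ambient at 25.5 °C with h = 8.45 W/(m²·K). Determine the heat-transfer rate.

Q = 17.4 kW

Resistance network (inner→outer):
  R_conv,in = 1/(hA) = 1/(2040·17.5) = 2.801×10^-5 K/W
  R_titanium = L/(kA) = 0.00286/(18.7·17.5) = 8.739×10^-6 K/W
  R_calcium silicate = L/(kA) = 0.0168/(0.0676·17.5) = 0.01420 K/W
  R_conv,out = 1/(hA) = 1/(8.45·17.5) = 0.006762 K/W
ΣR = 2.801×10^-5 + 8.739×10^-6 + 0.01420 + 0.006762 = 0.02100 K/W
Q = ΔT/ΣR = (391 °C − 25.5 °C)/0.02100 = 17400 W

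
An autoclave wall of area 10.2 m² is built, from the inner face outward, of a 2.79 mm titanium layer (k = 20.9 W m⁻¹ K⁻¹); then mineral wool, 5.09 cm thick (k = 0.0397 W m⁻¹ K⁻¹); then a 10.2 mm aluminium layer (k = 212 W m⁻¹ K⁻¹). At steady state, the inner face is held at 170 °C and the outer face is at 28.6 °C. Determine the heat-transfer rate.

Series thermal resistances, inner to outer:
  R_titanium = L/(kA) = 0.00279/(20.9·10.2) = 1.309×10^-5 K/W
  R_mineral wool = L/(kA) = 0.0509/(0.0397·10.2) = 0.1257 K/W
  R_aluminium = L/(kA) = 0.0102/(212·10.2) = 4.717×10^-6 K/W
ΣR = 1.309×10^-5 + 0.1257 + 4.717×10^-6 = 0.1257 K/W
Q = ΔT/ΣR = (170 °C − 28.6 °C)/0.1257 = 1120 W

Q = 1120 W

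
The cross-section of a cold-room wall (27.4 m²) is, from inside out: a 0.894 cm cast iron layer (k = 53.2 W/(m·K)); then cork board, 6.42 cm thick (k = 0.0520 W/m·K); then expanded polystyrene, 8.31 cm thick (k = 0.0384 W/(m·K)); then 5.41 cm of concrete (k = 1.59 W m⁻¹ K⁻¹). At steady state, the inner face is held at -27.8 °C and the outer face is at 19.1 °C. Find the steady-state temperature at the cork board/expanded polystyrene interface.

Treat each layer as a resistance in series:
  R_cast iron = L/(kA) = 0.00894/(53.2·27.4) = 6.133×10^-6 K/W
  R_cork board = L/(kA) = 0.0642/(0.0520·27.4) = 0.04506 K/W
  R_expanded polystyrene = L/(kA) = 0.0831/(0.0384·27.4) = 0.07898 K/W
  R_concrete = L/(kA) = 0.0541/(1.59·27.4) = 0.001242 K/W
ΣR = 6.133×10^-6 + 0.04506 + 0.07898 + 0.001242 = 0.1253 K/W
Q = ΔT/ΣR = (-27.8 °C − 19.1 °C)/0.1253 = -374.3 W
From the inner boundary to the cork board/expanded polystyrene interface, ΣR_partial = 0.04507 K/W.
T_interface = T_in − Q·ΣR_partial = -27.8 °C − (-374.3)(0.04507) = -10.9 °C

T = -10.9 °C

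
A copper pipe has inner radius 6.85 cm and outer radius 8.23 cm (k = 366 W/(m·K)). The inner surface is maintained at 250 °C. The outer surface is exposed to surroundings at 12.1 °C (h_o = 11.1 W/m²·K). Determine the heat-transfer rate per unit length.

Q' = 1360 W/m

Treat each layer as a resistance in series:
  R'_copper = ln(0.0823/0.0685)/(2πk) = 0.1835/(2π·366) = 7.981×10^-5 m·K/W
  R'_conv,out = 1/(2πr h) = 1/(2π·0.0823·11.1) = 0.1742 m·K/W
ΣR = 7.981×10^-5 + 0.1742 = 0.1743 m·K/W
Q' = ΔT/ΣR = (250 °C − 12.1 °C)/0.1743 = 1360 W/m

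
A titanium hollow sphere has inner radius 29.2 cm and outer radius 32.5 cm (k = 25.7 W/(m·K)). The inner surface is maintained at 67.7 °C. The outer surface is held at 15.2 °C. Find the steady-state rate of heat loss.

Q = 48.8 kW

Q = 4πk·ΔT/(1/r₁ − 1/r₂) = 4π × 25.7 × 52.5 / (1/0.292 − 1/0.325) = 48800 W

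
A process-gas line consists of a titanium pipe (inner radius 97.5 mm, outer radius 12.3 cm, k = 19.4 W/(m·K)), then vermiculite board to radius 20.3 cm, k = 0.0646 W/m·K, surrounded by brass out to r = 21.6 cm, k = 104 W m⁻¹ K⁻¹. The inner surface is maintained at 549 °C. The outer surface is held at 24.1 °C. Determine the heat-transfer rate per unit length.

Series thermal resistances, inner to outer:
  R'_titanium = ln(0.123/0.0975)/(2πk) = 0.2323/(2π·19.4) = 0.001906 m·K/W
  R'_vermiculite board = ln(0.203/0.123)/(2πk) = 0.5010/(2π·0.0646) = 1.234 m·K/W
  R'_brass = ln(0.216/0.203)/(2πk) = 0.06207/(2π·104) = 9.499×10^-5 m·K/W
ΣR = 0.001906 + 1.234 + 9.499×10^-5 = 1.236 m·K/W
Q' = ΔT/ΣR = (549 °C − 24.1 °C)/1.236 = 425 W/m

Q' = 425 W/m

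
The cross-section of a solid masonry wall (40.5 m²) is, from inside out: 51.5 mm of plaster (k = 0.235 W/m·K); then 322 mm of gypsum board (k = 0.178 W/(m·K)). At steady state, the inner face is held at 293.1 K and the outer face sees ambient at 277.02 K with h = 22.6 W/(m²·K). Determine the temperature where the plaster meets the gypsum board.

Series thermal resistances, inner to outer:
  R_plaster = L/(kA) = 0.0515/(0.235·40.5) = 0.005411 K/W
  R_gypsum board = L/(kA) = 0.322/(0.178·40.5) = 0.04467 K/W
  R_conv,out = 1/(hA) = 1/(22.6·40.5) = 0.001093 K/W
ΣR = 0.005411 + 0.04467 + 0.001093 = 0.05117 K/W
Q = ΔT/ΣR = (293.1 K − 277.02 K)/0.05117 = 314.2 W
From the inner boundary to the plaster/gypsum board interface, ΣR_partial = 0.005411 K/W.
T_interface = T_in − Q·ΣR_partial = 293.1 K − (314.2)(0.005411) = 291.4 K

T = 291.4 K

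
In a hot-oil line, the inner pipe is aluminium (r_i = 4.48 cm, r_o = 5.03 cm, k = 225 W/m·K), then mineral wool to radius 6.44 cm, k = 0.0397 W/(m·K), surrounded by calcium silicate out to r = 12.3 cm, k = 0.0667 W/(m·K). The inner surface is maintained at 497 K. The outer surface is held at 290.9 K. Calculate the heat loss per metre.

Treat each layer as a resistance in series:
  R'_aluminium = ln(0.0503/0.0448)/(2πk) = 0.1158/(2π·225) = 8.191×10^-5 m·K/W
  R'_mineral wool = ln(0.0644/0.0503)/(2πk) = 0.2471/(2π·0.0397) = 0.9906 m·K/W
  R'_calcium silicate = ln(0.123/0.0644)/(2πk) = 0.6471/(2π·0.0667) = 1.544 m·K/W
ΣR = 8.191×10^-5 + 0.9906 + 1.544 = 2.535 m·K/W
Q' = ΔT/ΣR = (497 K − 290.9 K)/2.535 = 81.3 W/m

Q' = 81.3 W/m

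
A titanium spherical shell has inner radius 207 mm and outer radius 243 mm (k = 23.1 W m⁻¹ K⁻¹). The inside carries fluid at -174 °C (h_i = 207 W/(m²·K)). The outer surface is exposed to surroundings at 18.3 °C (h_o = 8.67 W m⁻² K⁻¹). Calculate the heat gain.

Treat each layer as a resistance in series:
  R_conv,in = 1/(4πr²h) = 1/(4π·0.207²·207) = 0.008972 K/W
  R_titanium = (1/0.207 − 1/0.243)/(4πk) = 0.7157/(4π·23.1) = 0.002465 K/W
  R_conv,out = 1/(4πr²h) = 1/(4π·0.243²·8.67) = 0.1554 K/W
ΣR = 0.008972 + 0.002465 + 0.1554 = 0.1668 K/W
Q = ΔT/ΣR = (-174 °C − 18.3 °C)/0.1668 = -1150 W
(Negative Q ⇒ heat flows inward; heat gain = 1150 W.)

Q = 1150 W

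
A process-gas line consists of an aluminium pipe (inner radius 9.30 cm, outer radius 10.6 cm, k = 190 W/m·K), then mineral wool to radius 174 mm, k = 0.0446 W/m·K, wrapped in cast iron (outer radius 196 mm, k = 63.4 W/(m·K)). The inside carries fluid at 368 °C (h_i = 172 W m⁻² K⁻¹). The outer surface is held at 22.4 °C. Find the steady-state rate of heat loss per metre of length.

Treat each layer as a resistance in series:
  R'_conv,in = 1/(2πr h) = 1/(2π·0.0930·172) = 0.009950 m·K/W
  R'_aluminium = ln(0.106/0.0930)/(2πk) = 0.1308/(2π·190) = 1.096×10^-4 m·K/W
  R'_mineral wool = ln(0.174/0.106)/(2πk) = 0.4956/(2π·0.0446) = 1.769 m·K/W
  R'_cast iron = ln(0.196/0.174)/(2πk) = 0.1191/(2π·63.4) = 2.989×10^-4 m·K/W
ΣR = 0.009950 + 1.096×10^-4 + 1.769 + 2.989×10^-4 = 1.779 m·K/W
Q' = ΔT/ΣR = (368 °C − 22.4 °C)/1.779 = 194 W/m

Q' = 194 W/m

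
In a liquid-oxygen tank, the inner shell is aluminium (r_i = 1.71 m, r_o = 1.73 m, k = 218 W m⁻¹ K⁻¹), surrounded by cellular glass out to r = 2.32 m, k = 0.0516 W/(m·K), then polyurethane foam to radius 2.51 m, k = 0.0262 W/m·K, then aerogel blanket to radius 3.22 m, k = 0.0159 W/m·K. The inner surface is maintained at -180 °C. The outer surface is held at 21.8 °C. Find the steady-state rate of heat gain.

Q = 264 W

Series thermal resistances, inner to outer:
  R_aluminium = (1/1.71 − 1/1.73)/(4πk) = 0.006761/(4π·218) = 2.468×10^-6 K/W
  R_cellular glass = (1/1.73 − 1/2.32)/(4πk) = 0.1470/(4π·0.0516) = 0.2267 K/W
  R_polyurethane foam = (1/2.32 − 1/2.51)/(4πk) = 0.03263/(4π·0.0262) = 0.09910 K/W
  R_aerogel blanket = (1/2.51 − 1/3.22)/(4πk) = 0.08785/(4π·0.0159) = 0.4397 K/W
ΣR = 2.468×10^-6 + 0.2267 + 0.09910 + 0.4397 = 0.7655 K/W
Q = ΔT/ΣR = (-180 °C − 21.8 °C)/0.7655 = -264 W
(Negative Q ⇒ heat flows inward; heat gain = 264 W.)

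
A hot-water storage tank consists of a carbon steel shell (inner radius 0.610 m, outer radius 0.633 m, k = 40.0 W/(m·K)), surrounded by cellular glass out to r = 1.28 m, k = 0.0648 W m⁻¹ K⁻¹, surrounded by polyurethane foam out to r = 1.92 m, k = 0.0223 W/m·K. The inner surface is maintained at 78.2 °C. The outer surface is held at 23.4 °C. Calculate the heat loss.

Q = 28.7 W

Series thermal resistances, inner to outer:
  R_carbon steel = (1/0.610 − 1/0.633)/(4πk) = 0.05957/(4π·40.0) = 1.185×10^-4 K/W
  R_cellular glass = (1/0.633 − 1/1.28)/(4πk) = 0.7985/(4π·0.0648) = 0.9806 K/W
  R_polyurethane foam = (1/1.28 − 1/1.92)/(4πk) = 0.2604/(4π·0.0223) = 0.9293 K/W
ΣR = 1.185×10^-4 + 0.9806 + 0.9293 = 1.910 K/W
Q = ΔT/ΣR = (78.2 °C − 23.4 °C)/1.910 = 28.7 W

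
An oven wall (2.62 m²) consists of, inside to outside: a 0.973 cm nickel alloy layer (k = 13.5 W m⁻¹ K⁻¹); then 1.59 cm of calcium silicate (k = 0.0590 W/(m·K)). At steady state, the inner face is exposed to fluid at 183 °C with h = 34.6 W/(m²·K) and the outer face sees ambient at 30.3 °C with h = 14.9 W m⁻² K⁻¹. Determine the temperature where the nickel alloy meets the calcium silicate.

T = 171 °C

Treat each layer as a resistance in series:
  R_conv,in = 1/(hA) = 1/(34.6·2.62) = 0.01103 K/W
  R_nickel alloy = L/(kA) = 0.00973/(13.5·2.62) = 2.751×10^-4 K/W
  R_calcium silicate = L/(kA) = 0.0159/(0.0590·2.62) = 0.1029 K/W
  R_conv,out = 1/(hA) = 1/(14.9·2.62) = 0.02562 K/W
ΣR = 0.01103 + 2.751×10^-4 + 0.1029 + 0.02562 = 0.1398 K/W
Q = ΔT/ΣR = (183 °C − 30.3 °C)/0.1398 = 1092 W
From the inner boundary to the nickel alloy/calcium silicate interface, ΣR_partial = 0.01131 K/W.
T_interface = T_in − Q·ΣR_partial = 183 °C − (1092)(0.01131) = 171 °C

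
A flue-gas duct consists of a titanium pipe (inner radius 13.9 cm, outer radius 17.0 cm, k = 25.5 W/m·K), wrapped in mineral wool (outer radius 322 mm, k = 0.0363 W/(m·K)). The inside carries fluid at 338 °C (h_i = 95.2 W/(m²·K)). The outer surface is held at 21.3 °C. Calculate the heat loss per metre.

Treat each layer as a resistance in series:
  R'_conv,in = 1/(2πr h) = 1/(2π·0.139·95.2) = 0.01203 m·K/W
  R'_titanium = ln(0.170/0.139)/(2πk) = 0.2013/(2π·25.5) = 0.001257 m·K/W
  R'_mineral wool = ln(0.322/0.170)/(2πk) = 0.6388/(2π·0.0363) = 2.801 m·K/W
ΣR = 0.01203 + 0.001257 + 2.801 = 2.814 m·K/W
Q' = ΔT/ΣR = (338 °C − 21.3 °C)/2.814 = 113 W/m

Q' = 113 W/m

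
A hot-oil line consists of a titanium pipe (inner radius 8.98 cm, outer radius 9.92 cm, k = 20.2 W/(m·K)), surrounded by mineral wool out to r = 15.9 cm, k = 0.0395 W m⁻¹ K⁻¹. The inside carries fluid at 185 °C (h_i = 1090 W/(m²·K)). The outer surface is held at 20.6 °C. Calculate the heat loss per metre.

Q' = 86.4 W/m

Resistance network (inner→outer):
  R'_conv,in = 1/(2πr h) = 1/(2π·0.0898·1090) = 0.001626 m·K/W
  R'_titanium = ln(0.0992/0.0898)/(2πk) = 0.09955/(2π·20.2) = 7.844×10^-4 m·K/W
  R'_mineral wool = ln(0.159/0.0992)/(2πk) = 0.4718/(2π·0.0395) = 1.901 m·K/W
ΣR = 0.001626 + 7.844×10^-4 + 1.901 = 1.903 m·K/W
Q' = ΔT/ΣR = (185 °C − 20.6 °C)/1.903 = 86.4 W/m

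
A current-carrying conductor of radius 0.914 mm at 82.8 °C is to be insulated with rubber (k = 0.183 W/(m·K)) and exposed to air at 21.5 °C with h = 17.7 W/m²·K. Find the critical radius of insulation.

For a cylinder, r_cr = k_ins/h = 0.183/17.7 = 0.0103 m = 1.03 cm

r_cr = 1.03 cm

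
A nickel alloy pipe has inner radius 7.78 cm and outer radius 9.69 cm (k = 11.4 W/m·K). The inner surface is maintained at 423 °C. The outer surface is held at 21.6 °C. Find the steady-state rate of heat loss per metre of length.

Q' = 2πk·ΔT/ln(r₂/r₁) = 2π × 11.4 × 401.4 / ln(0.0969/0.0778) = 1.31×10^5 W/m

Q' = 131 kW/m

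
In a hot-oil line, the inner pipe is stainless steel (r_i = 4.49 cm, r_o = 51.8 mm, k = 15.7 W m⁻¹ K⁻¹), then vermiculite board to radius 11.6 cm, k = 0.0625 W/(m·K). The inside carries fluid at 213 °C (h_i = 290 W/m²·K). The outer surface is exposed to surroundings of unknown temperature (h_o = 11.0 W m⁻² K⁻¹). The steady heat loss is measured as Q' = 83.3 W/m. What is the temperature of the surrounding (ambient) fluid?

T_out = 30.5 °C

Series resistances:
  R'_conv,in = 1/(2πr h) = 1/(2π·0.0449·290) = 0.01222 m·K/W
  R'_stainless steel = ln(0.0518/0.0449)/(2πk) = 0.1430/(2π·15.7) = 0.001449 m·K/W
  R'_vermiculite board = ln(0.116/0.0518)/(2πk) = 0.8062/(2π·0.0625) = 2.053 m·K/W
  R'_conv,out = 1/(2πr h) = 1/(2π·0.116·11.0) = 0.1247 m·K/W
ΣR = 2.191 m·K/W
ΔT = Q'·ΣR = 83.3 × 2.191 = 182.5 K
Heat flows outward, so T_out = T_in − ΔT = 213 − 182.5 = 30.5 °C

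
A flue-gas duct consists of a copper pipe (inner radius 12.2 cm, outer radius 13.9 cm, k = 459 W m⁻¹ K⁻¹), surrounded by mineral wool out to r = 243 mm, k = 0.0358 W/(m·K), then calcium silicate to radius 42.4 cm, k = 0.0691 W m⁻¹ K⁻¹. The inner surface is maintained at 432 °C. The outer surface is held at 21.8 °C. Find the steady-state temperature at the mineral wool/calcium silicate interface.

Resistance network (inner→outer):
  R'_copper = ln(0.139/0.122)/(2πk) = 0.1305/(2π·459) = 4.523×10^-5 m·K/W
  R'_mineral wool = ln(0.243/0.139)/(2πk) = 0.5586/(2π·0.0358) = 2.483 m·K/W
  R'_calcium silicate = ln(0.424/0.243)/(2πk) = 0.5567/(2π·0.0691) = 1.282 m·K/W
ΣR = 4.523×10^-5 + 2.483 + 1.282 = 3.765 m·K/W
Q' = ΔT/ΣR = (432 °C − 21.8 °C)/3.765 = 109.0 W/m
From the inner boundary to the mineral wool/calcium silicate interface, ΣR_partial = 2.483 m·K/W.
T_interface = T_in − Q'·ΣR_partial = 432 °C − (109.0)(2.483) = 161 °C

T = 161 °C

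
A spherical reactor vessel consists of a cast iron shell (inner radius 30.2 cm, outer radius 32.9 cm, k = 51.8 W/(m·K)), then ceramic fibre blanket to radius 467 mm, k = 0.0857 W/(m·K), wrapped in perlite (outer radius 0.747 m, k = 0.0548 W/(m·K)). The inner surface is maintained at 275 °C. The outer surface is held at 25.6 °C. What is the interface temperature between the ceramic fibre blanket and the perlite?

T = 171 °C

Treat each layer as a resistance in series:
  R_cast iron = (1/0.302 − 1/0.329)/(4πk) = 0.2717/(4π·51.8) = 4.175×10^-4 K/W
  R_ceramic fibre blanket = (1/0.329 − 1/0.467)/(4πk) = 0.8982/(4π·0.0857) = 0.8340 K/W
  R_perlite = (1/0.467 − 1/0.747)/(4πk) = 0.8026/(4π·0.0548) = 1.166 K/W
ΣR = 4.175×10^-4 + 0.8340 + 1.166 = 2.000 K/W
Q = ΔT/ΣR = (275 °C − 25.6 °C)/2.000 = 124.7 W
From the inner boundary to the ceramic fibre blanket/perlite interface, ΣR_partial = 0.8344 K/W.
T_interface = T_in − Q·ΣR_partial = 275 °C − (124.7)(0.8344) = 171 °C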